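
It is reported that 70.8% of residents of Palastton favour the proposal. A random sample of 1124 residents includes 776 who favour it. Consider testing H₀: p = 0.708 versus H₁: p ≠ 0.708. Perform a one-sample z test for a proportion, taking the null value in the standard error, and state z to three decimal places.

p̂ = 776/1124 = 0.690391.
Under H₀, SE = √(0.708·0.292/1124) = √(0.000183929) = 0.013562.
z = (0.690391 − 0.708)/0.013562 = -0.017609/0.013562 = -1.298.
Two-sided p-value ≈ 2·Φ(−1.298) = 0.1942.

z = -1.298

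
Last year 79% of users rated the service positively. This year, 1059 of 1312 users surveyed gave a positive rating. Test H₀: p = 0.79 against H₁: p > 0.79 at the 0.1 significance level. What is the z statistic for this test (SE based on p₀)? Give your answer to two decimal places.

z = 1.53

p̂ = 1059/1312 = 0.80716.
SE = √(p₀(1−p₀)/n) = √(0.1659/1312) = 0.01124.
z = (0.80716 − 0.79)/0.01124 = 0.01716/0.01124 = 1.53.
p-value = P(Z > 1.526) ≈ 0.0635, so at α = 0.1 we reject H₀.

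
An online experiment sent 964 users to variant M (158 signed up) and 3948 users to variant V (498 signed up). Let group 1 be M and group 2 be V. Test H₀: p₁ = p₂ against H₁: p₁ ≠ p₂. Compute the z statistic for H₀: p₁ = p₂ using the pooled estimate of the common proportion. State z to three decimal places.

z = 3.090

p̂₁ = 158/964 ≈ 0.16390, p̂₂ = 498/3948 ≈ 0.12614.
Pooled p̂ = (158+498)/(964+3948) = 656/4912 = 0.13355.
SE = √(p̂(1−p̂)(1/n₁+1/n₂)) = √(0.13355·0.86645·0.00129064) = √(0.000149346) = 0.01222.
z = (0.16390 − 0.12614)/0.01222 = 0.03776/0.01222 = 3.090.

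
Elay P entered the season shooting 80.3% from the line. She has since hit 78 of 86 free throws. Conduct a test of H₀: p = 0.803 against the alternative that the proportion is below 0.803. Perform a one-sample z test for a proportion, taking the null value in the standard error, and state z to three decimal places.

z = 2.424

p̂ = 78/86 ≈ 0.90698.
Under H₀, SE = √(0.803·0.197/86) = √(0.00183943) = 0.04289.
z = (0.90698 − 0.803)/0.04289 = 0.10398/0.04289 = 2.424.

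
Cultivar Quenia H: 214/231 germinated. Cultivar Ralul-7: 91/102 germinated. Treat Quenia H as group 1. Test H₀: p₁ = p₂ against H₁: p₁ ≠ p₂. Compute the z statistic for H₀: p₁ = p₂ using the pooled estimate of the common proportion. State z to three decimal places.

z = 1.038

p̂₁ = 214/231 = 0.92641, p̂₂ = 91/102 = 0.89216.
Pooled p̂ = (214+91)/(231+102) = 305/333 = 0.91592.
SE = √(p̂(1−p̂)(1/n₁+1/n₂)) = √(0.91592·0.08408·0.0141329) = √(0.00108843) = 0.03299.
z = (0.92641 − 0.89216)/0.03299 = 0.03425/0.03299 = 1.038.
Two-sided p-value ≈ 2·Φ(−1.038) = 0.2992.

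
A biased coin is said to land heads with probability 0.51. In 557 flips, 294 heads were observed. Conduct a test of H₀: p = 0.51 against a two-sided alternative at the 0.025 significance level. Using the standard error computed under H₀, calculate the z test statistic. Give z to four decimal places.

p̂ = 294/557 ≈ 0.527828.
Under H₀, SE = √(0.51·0.49/557) = √(0.000448654) = 0.021181.
z = (0.527828 − 0.51)/0.021181 = 0.017828/0.021181 = 0.8417.
p-value = 2·P(Z > 0.842) ≈ 0.4000. With α = 0.025, fail to reject H₀.

z = 0.8417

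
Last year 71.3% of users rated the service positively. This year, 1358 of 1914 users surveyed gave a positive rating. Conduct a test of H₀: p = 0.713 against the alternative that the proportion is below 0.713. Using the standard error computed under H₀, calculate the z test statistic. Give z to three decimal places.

z = -0.338

p̂ = 1358/1914 = 0.70951.
Standard error under H₀: √(0.713×0.287/1914) = 0.01034.
z = (0.70951 − 0.713)/0.01034 = -0.00349/0.01034 = -0.338.
p-value = P(Z < -0.338) ≈ 0.3678.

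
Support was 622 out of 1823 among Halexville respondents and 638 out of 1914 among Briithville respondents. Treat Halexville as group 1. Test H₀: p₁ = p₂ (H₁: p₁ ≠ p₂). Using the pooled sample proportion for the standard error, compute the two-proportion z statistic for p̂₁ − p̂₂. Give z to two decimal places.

z = 0.51

p̂₁ = 622/1823 ≈ 0.3412, p̂₂ = 638/1914 ≈ 0.3333.
Pooled p̂ = (622+638)/(1823+1914) = 1260/3737 = 0.3372.
SE = √(0.223486 × 0.00107101) = 0.0155.
z = (0.3412 − 0.3333)/0.0155 = 0.0079/0.0155 = 0.51.
Two-sided p-value ≈ 2·Φ(−0.508) = 0.6113.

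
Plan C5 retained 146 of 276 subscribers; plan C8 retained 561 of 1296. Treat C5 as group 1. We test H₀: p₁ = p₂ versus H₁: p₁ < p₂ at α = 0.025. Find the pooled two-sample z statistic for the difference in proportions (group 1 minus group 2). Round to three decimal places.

p̂₁ = 146/276 = 0.52899, p̂₂ = 561/1296 = 0.43287.
Pooled p̂ = (146+561)/(276+1296) = 707/1572 = 0.44975.
SE = √(p̂(1−p̂)(1/n₁+1/n₂)) = √(0.44975·0.55025·0.00439479) = √(0.0010876) = 0.03298.
z = (0.52899 − 0.43287)/0.03298 = 0.09612/0.03298 = 2.914.
p-value = P(Z < 2.914) ≈ 0.9982. With α = 0.025, fail to reject H₀.

z = 2.914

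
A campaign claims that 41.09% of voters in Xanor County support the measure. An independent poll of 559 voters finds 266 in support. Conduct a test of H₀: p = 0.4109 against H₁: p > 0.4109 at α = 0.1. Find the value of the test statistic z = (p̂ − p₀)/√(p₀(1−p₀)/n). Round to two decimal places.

p̂ = 266/559 ≈ 0.4758.
Under H₀, SE = √(0.4109·0.5891/559) = √(0.000433025) = 0.0208.
z = (0.4758 − 0.4109)/0.0208 = 0.0649/0.0208 = 3.12.
p-value = P(Z > 3.121) ≈ 0.0009. With α = 0.1, reject H₀.

z = 3.12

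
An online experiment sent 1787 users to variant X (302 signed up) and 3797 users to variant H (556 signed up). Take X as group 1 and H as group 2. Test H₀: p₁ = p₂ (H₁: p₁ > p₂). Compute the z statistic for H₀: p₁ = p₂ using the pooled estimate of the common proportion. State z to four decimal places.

z = 2.1814

p̂₁ = 302/1787 ≈ 0.168998, p̂₂ = 556/3797 ≈ 0.146431.
Pooled p̂ = (302+556)/(1787+3797) = 858/5584 = 0.153653.
SE = √(p̂(1−p̂)(1/n₁+1/n₂)) = √(0.153653·0.846347·0.000822963) = √(0.000107021) = 0.010345.
z = (0.168998 − 0.146431)/0.010345 = 0.022567/0.010345 = 2.1814.
p-value = P(Z > 2.181) ≈ 0.0146.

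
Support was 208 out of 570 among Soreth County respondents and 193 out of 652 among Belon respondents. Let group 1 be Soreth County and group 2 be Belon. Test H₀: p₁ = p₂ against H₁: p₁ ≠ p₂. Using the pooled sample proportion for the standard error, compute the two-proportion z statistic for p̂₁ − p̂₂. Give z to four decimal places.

z = 2.5590

p̂₁ = 208/570 = 0.3649123, p̂₂ = 193/652 = 0.2960123.
Pooled p̂ = (208+193)/(570+652) = 401/1222 = 0.3281506.
SE = √(p̂(1−p̂)(1/n₁+1/n₂)) = √(0.3281506·0.6718494·0.00328813) = √(0.000724926) = 0.0269245.
z = (0.3649123 − 0.2960123)/0.0269245 = 0.0689000/0.0269245 = 2.5590.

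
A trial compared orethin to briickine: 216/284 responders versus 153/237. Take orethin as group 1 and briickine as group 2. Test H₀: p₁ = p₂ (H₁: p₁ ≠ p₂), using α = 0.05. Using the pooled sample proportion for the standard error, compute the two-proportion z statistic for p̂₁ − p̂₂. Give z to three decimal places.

z = 2.875

p̂₁ = 216/284 ≈ 0.76056, p̂₂ = 153/237 ≈ 0.64557.
Pooled p̂ = (216+153)/(284+237) = 369/521 = 0.70825.
SE = √(0.206631 × 0.00774054) = 0.03999.
z = (0.76056 − 0.64557)/0.03999 = 0.11499/0.03999 = 2.875.
p-value = 2·P(Z > 2.875) ≈ 0.0040; since p < α = 0.05, reject H₀.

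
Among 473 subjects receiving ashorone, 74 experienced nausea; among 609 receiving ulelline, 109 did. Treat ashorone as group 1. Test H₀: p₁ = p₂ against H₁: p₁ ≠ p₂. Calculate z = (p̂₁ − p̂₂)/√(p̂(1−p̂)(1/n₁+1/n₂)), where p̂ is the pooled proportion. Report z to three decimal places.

z = -0.981

p̂₁ = 74/473 ≈ 0.15645, p̂₂ = 109/609 ≈ 0.17898.
Pooled p̂ = (74+109)/(473+609) = 183/1082 = 0.16913.
SE = √(0.140526 × 0.0037562) = 0.02297.
z = (0.15645 − 0.17898)/0.02297 = -0.02253/0.02297 = -0.981.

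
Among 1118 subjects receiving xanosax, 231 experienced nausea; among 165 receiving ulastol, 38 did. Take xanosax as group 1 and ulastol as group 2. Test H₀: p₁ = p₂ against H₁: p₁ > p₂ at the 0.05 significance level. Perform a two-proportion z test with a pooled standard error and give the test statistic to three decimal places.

z = -0.698

p̂₁ = 231/1118 ≈ 0.206619, p̂₂ = 38/165 ≈ 0.230303.
Pooled p̂ = (231+38)/(1118+165) = 269/1283 = 0.209665.
SE = √(0.165705 × 0.00695506) = 0.033948.
z = (0.206619 − 0.230303)/0.033948 = -0.023684/0.033948 = -0.698.
p-value = P(Z > -0.698) ≈ 0.7573; since p > α = 0.05, fail to reject H₀.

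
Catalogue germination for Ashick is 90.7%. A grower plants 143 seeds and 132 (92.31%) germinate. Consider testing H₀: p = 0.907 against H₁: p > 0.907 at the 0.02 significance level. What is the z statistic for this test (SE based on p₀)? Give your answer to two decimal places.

p̂ = 132/143 ≈ 0.9231.
Standard error under H₀: √(0.907×0.093/143) = 0.0243.
z = (0.9231 − 0.907)/0.0243 = 0.0161/0.0243 = 0.66.
p-value = P(Z > 0.662) ≈ 0.2540, so at α = 0.02 we fail to reject H₀.

z = 0.66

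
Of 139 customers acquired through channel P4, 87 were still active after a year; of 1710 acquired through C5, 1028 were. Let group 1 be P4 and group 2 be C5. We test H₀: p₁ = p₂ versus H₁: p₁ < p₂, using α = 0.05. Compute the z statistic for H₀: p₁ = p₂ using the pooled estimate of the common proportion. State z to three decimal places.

p̂₁ = 87/139 ≈ 0.62590, p̂₂ = 1028/1710 ≈ 0.60117.
Pooled p̂ = (87+1028)/(139+1710) = 1115/1849 = 0.60303.
SE = √(0.239385 × 0.00777904) = 0.04315.
z = (0.62590 − 0.60117)/0.04315 = 0.02473/0.04315 = 0.573.
p-value = P(Z < 0.573) ≈ 0.7167; since p > α = 0.05, fail to reject H₀.

z = 0.573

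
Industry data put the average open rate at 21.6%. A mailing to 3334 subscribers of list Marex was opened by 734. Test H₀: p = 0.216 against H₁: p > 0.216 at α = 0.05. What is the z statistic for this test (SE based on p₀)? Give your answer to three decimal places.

p̂ = 734/3334 ≈ 0.22016.
Standard error under H₀: √(0.216×0.784/3334) = 0.00713.
z = (0.22016 − 0.216)/0.00713 = 0.00416/0.00713 = 0.583.
p-value = P(Z > 0.583) ≈ 0.2799; since p > α = 0.05, fail to reject H₀.

z = 0.583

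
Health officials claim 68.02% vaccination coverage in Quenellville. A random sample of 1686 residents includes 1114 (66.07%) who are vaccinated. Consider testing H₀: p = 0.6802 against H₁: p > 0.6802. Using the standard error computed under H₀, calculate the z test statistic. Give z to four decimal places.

z = -1.7136

p̂ = 1114/1686 ≈ 0.660735.
Standard error under H₀: √(0.6802×0.3198/1686) = 0.011359.
z = (0.660735 − 0.6802)/0.011359 = -0.019465/0.011359 = -1.7136.
p-value = P(Z > -1.714) ≈ 0.9567.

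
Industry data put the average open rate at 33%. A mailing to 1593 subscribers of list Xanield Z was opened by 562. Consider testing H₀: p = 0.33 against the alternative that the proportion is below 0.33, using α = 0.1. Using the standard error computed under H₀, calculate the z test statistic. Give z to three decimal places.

z = 1.935

p̂ = 562/1593 = 0.35279.
SE = √(p₀(1−p₀)/n) = √(0.2211/1593) = 0.01178.
z = (0.35279 − 0.33)/0.01178 = 0.02279/0.01178 = 1.935.
p-value = P(Z < 1.935) ≈ 0.9735, so at α = 0.1 we fail to reject H₀.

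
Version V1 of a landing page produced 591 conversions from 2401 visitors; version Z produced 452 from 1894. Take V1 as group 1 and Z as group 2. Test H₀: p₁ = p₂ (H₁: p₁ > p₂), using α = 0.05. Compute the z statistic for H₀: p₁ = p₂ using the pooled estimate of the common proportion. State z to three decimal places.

p̂₁ = 591/2401 ≈ 0.24615, p̂₂ = 452/1894 ≈ 0.23865.
Pooled p̂ = (591+452)/(2401+1894) = 1043/4295 = 0.24284.
SE = √(p̂(1−p̂)(1/n₁+1/n₂)) = √(0.24284·0.75716·0.000944476) = √(0.00017366) = 0.01318.
z = (0.24615 − 0.23865)/0.01318 = 0.00750/0.01318 = 0.569.
p-value = P(Z > 0.569) ≈ 0.2847, so at α = 0.05 we fail to reject H₀.

z = 0.569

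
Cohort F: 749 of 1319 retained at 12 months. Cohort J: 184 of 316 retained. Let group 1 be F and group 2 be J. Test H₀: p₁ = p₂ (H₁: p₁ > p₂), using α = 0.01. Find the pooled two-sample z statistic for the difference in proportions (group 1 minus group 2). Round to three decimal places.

z = -0.465

p̂₁ = 749/1319 ≈ 0.56785, p̂₂ = 184/316 ≈ 0.58228.
Pooled p̂ = (749+184)/(1319+316) = 933/1635 = 0.57064.
SE = √(p̂(1−p̂)(1/n₁+1/n₂)) = √(0.57064·0.42936·0.00392271) = √(0.000961101) = 0.03100.
z = (0.56785 − 0.58228)/0.03100 = -0.01443/0.03100 = -0.465.
p-value = P(Z > -0.465) ≈ 0.6791; since p > α = 0.01, fail to reject H₀.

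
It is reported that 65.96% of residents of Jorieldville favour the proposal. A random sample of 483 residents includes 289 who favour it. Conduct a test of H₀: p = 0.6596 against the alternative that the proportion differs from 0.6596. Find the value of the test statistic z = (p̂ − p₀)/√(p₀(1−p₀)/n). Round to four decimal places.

p̂ = 289/483 = 0.598344.
Standard error under H₀: √(0.6596×0.3404/483) = 0.021561.
z = (0.598344 − 0.6596)/0.021561 = -0.061256/0.021561 = -2.8411.
Two-sided p-value ≈ 2·Φ(−2.841) = 0.0045.

z = -2.8411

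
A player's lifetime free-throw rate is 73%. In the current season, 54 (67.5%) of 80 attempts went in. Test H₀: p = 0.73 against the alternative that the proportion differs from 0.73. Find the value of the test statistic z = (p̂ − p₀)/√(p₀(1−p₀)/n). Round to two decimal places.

p̂ = 54/80 = 0.6750.
Under H₀, SE = √(0.73·0.27/80) = √(0.00246375) = 0.0496.
z = (0.6750 − 0.73)/0.0496 = -0.0550/0.0496 = -1.11.
Two-sided p-value ≈ 2·Φ(−1.108) = 0.2678.

z = -1.11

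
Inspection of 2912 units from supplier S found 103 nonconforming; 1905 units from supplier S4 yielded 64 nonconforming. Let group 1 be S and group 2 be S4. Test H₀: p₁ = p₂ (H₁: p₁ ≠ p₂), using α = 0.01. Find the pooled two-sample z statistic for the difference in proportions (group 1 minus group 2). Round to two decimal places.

p̂₁ = 103/2912 = 0.0354, p̂₂ = 64/1905 = 0.0336.
Pooled p̂ = (103+64)/(2912+1905) = 167/4817 = 0.0347.
SE = √(p̂(1−p̂)(1/n₁+1/n₂)) = √(0.0347·0.9653·0.000868341) = √(2.90607e-05) = 0.0054.
z = (0.0354 − 0.0336)/0.0054 = 0.0018/0.0054 = 0.33.
p-value = 2·P(Z > 0.329) ≈ 0.7419; since p > α = 0.01, fail to reject H₀.

z = 0.33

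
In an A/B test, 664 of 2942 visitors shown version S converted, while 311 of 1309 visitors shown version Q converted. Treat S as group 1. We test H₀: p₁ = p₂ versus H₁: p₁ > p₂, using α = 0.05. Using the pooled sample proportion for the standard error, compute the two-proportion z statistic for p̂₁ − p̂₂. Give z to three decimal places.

p̂₁ = 664/2942 ≈ 0.22570, p̂₂ = 311/1309 ≈ 0.23759.
Pooled p̂ = (664+311)/(2942+1309) = 975/4251 = 0.22936.
SE = √(p̂(1−p̂)(1/n₁+1/n₂)) = √(0.22936·0.77064·0.00110385) = √(0.000195108) = 0.01397.
z = (0.22570 − 0.23759)/0.01397 = -0.01189/0.01397 = -0.851.
p-value = P(Z > -0.851) ≈ 0.8027. With α = 0.05, fail to reject H₀.

z = -0.851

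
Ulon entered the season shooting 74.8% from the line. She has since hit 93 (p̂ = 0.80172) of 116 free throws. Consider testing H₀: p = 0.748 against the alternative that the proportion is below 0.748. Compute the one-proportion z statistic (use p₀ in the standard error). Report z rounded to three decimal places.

z = 1.333

p̂ = 93/116 ≈ 0.80172.
Standard error under H₀: √(0.748×0.252/116) = 0.04031.
z = (0.80172 − 0.748)/0.04031 = 0.05372/0.04031 = 1.333.
p-value = P(Z < 1.333) ≈ 0.9087.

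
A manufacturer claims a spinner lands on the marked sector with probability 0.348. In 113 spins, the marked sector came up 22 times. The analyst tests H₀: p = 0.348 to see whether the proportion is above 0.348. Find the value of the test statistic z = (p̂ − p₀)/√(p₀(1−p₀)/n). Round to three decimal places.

z = -3.421

p̂ = 22/113 = 0.19469.
Standard error under H₀: √(0.348×0.652/113) = 0.04481.
z = (0.19469 − 0.348)/0.04481 = -0.15331/0.04481 = -3.421.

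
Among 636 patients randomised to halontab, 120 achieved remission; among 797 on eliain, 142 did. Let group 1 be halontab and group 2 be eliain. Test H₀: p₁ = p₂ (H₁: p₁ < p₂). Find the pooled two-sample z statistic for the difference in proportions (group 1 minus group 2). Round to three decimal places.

p̂₁ = 120/636 = 0.18868, p̂₂ = 142/797 = 0.17817.
Pooled p̂ = (120+142)/(636+797) = 262/1433 = 0.18283.
SE = √(p̂(1−p̂)(1/n₁+1/n₂)) = √(0.18283·0.81717·0.00282703) = √(0.000422373) = 0.02055.
z = (0.18868 − 0.17817)/0.02055 = 0.01051/0.02055 = 0.511.
p-value = P(Z < 0.511) ≈ 0.6955.

z = 0.511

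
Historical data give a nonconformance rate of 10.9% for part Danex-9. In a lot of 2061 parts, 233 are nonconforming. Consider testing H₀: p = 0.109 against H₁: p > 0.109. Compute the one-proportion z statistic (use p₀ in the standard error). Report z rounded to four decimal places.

p̂ = 233/2061 = 0.1130519.
SE = √(p₀(1−p₀)/n) = √(0.097119/2061) = 0.0068646.
z = (0.1130519 − 0.109)/0.0068646 = 0.0040519/0.0068646 = 0.5903.
p-value = P(Z > 0.590) ≈ 0.2775.

z = 0.5903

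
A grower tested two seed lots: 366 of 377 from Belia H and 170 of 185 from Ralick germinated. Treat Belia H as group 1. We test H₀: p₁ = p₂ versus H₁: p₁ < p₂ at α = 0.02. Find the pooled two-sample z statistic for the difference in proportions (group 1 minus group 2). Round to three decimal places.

z = 2.753

p̂₁ = 366/377 ≈ 0.970822, p̂₂ = 170/185 ≈ 0.918919.
Pooled p̂ = (366+170)/(377+185) = 536/562 = 0.953737.
SE = √(0.044123 × 0.00805793) = 0.018856.
z = (0.970822 − 0.918919)/0.018856 = 0.051903/0.018856 = 2.753.
p-value = P(Z < 2.753) ≈ 0.9970; since p > α = 0.02, fail to reject H₀.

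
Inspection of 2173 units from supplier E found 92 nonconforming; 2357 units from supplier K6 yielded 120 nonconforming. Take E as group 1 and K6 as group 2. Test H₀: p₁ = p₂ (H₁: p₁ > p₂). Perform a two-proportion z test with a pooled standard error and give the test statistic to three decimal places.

z = -1.365

p̂₁ = 92/2173 = 0.04234, p̂₂ = 120/2357 = 0.05091.
Pooled p̂ = (92+120)/(2173+2357) = 212/4530 = 0.04680.
SE = √(0.044609 × 0.000884461) = 0.00628.
z = (0.04234 − 0.05091)/0.00628 = -0.00857/0.00628 = -1.365.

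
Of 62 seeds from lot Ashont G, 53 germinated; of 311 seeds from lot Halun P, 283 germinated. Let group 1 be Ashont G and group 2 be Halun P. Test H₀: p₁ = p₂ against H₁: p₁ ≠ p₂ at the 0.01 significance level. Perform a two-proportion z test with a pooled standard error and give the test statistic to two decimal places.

z = -1.33

p̂₁ = 53/62 = 0.8548, p̂₂ = 283/311 = 0.9100.
Pooled p̂ = (53+283)/(62+311) = 336/373 = 0.9008.
SE = √(0.0893559 × 0.0193445) = 0.0416.
z = (0.8548 − 0.9100)/0.0416 = -0.0552/0.0416 = -1.33.
p-value = 2·P(Z > 1.326) ≈ 0.1848, so at α = 0.01 we fail to reject H₀.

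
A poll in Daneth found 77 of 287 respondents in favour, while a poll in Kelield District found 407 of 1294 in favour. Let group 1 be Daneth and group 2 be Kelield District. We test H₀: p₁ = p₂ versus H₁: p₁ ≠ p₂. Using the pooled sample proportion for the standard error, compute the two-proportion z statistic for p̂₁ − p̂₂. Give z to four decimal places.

p̂₁ = 77/287 = 0.2682927, p̂₂ = 407/1294 = 0.3145286.
Pooled p̂ = (77+407)/(287+1294) = 484/1581 = 0.3061354.
SE = √(p̂(1−p̂)(1/n₁+1/n₂)) = √(0.3061354·0.6938646·0.00425712) = √(0.000904282) = 0.0300713.
z = (0.2682927 − 0.3145286)/0.0300713 = -0.0462359/0.0300713 = -1.5375.
Two-sided p-value ≈ 2·Φ(−1.538) = 0.1242.

z = -1.5375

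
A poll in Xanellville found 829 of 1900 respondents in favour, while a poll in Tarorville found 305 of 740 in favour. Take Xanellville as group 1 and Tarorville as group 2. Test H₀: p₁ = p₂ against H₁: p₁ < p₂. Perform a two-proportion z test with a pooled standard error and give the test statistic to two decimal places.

p̂₁ = 829/1900 = 0.4363, p̂₂ = 305/740 = 0.4122.
Pooled p̂ = (829+305)/(1900+740) = 1134/2640 = 0.4295.
SE = √(p̂(1−p̂)(1/n₁+1/n₂)) = √(0.4295·0.5705·0.00187767) = √(0.000460096) = 0.0214.
z = (0.4363 − 0.4122)/0.0214 = 0.0241/0.0214 = 1.13.

z = 1.13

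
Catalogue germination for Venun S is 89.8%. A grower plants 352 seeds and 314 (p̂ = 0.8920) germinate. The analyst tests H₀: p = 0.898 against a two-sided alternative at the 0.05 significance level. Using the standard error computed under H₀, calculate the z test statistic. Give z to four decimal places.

p̂ = 314/352 = 0.8920455.
Standard error under H₀: √(0.898×0.102/352) = 0.0161312.
z = (0.8920455 − 0.898)/0.0161312 = -0.0059545/0.0161312 = -0.3691.
Two-sided p-value ≈ 2·Φ(−0.369) = 0.7120, so at α = 0.05 we fail to reject H₀.

z = -0.3691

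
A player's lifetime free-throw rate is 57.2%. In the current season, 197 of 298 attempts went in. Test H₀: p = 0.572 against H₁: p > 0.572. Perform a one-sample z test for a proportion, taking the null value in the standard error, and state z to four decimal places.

p̂ = 197/298 = 0.661074.
Under H₀, SE = √(0.572·0.428/298) = √(0.00082153) = 0.028662.
z = (0.661074 − 0.572)/0.028662 = 0.089074/0.028662 = 3.1077.
p-value = P(Z > 3.108) ≈ 0.0009.

z = 3.1077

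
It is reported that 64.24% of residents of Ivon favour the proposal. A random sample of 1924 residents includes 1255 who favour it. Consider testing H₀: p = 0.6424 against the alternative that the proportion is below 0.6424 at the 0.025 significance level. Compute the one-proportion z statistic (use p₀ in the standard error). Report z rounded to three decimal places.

z = 0.905

p̂ = 1255/1924 = 0.65229.
Under H₀, SE = √(0.6424·0.3576/1924) = √(0.000119398) = 0.01093.
z = (0.65229 − 0.6424)/0.01093 = 0.00989/0.01093 = 0.905.
p-value = P(Z < 0.905) ≈ 0.8172. With α = 0.025, fail to reject H₀.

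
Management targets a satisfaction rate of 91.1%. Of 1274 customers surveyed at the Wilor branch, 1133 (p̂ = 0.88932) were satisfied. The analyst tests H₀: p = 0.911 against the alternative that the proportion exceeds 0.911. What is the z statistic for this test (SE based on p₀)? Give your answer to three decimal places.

z = -2.717

p̂ = 1133/1274 = 0.88932.
SE = √(p₀(1−p₀)/n) = √(0.081079/1274) = 0.00798.
z = (0.88932 − 0.911)/0.00798 = -0.02168/0.00798 = -2.717.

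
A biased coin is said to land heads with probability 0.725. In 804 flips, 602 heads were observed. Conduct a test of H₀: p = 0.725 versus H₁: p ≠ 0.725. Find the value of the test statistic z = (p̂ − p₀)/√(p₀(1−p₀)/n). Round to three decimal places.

p̂ = 602/804 ≈ 0.74876.
Standard error under H₀: √(0.725×0.275/804) = 0.01575.
z = (0.74876 − 0.725)/0.01575 = 0.02376/0.01575 = 1.509.
p-value = 2·P(Z > 1.509) ≈ 0.1314.

z = 1.509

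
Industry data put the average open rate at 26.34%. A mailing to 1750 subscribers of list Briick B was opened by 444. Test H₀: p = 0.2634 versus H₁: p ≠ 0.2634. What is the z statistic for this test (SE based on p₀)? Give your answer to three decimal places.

z = -0.920

p̂ = 444/1750 = 0.25371.
Under H₀, SE = √(0.2634·0.7366/1750) = √(0.000110869) = 0.01053.
z = (0.25371 − 0.2634)/0.01053 = -0.00969/0.01053 = -0.920.
p-value = 2·P(Z > 0.920) ≈ 0.3576.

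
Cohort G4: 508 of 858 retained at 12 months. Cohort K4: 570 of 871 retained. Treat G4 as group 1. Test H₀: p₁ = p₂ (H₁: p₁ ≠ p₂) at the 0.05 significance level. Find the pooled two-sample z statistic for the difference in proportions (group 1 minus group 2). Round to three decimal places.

z = -2.675

p̂₁ = 508/858 = 0.59207, p̂₂ = 570/871 = 0.65442.
Pooled p̂ = (508+570)/(858+871) = 1078/1729 = 0.62348.
SE = √(p̂(1−p̂)(1/n₁+1/n₂)) = √(0.62348·0.37652·0.00231361) = √(0.000543124) = 0.02331.
z = (0.59207 − 0.65442)/0.02331 = -0.06235/0.02331 = -2.675.
p-value = 2·P(Z > 2.675) ≈ 0.0075, so at α = 0.05 we reject H₀.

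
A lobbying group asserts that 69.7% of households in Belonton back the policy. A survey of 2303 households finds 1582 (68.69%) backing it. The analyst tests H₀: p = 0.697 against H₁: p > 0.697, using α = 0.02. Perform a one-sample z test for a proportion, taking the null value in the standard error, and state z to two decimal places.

p̂ = 1582/2303 = 0.6869.
SE = √(p₀(1−p₀)/n) = √(0.21119/2303) = 0.0096.
z = (0.6869 − 0.697)/0.0096 = -0.0101/0.0096 = -1.05.
p-value = P(Z > -1.052) ≈ 0.8535. With α = 0.02, fail to reject H₀.

z = -1.05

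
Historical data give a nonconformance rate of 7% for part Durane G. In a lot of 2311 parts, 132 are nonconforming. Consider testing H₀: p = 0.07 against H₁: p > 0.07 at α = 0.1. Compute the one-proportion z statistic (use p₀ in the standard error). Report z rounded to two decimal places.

z = -2.43

p̂ = 132/2311 = 0.0571.
SE = √(p₀(1−p₀)/n) = √(0.0651/2311) = 0.0053.
z = (0.0571 − 0.07)/0.0053 = -0.0129/0.0053 = -2.43.
p-value = P(Z > -2.427) ≈ 0.9924; since p > α = 0.1, fail to reject H₀.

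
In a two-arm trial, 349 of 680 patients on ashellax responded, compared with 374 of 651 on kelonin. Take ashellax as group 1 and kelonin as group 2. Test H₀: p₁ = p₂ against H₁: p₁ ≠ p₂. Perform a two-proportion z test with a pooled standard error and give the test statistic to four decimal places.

p̂₁ = 349/680 ≈ 0.513235, p̂₂ = 374/651 ≈ 0.574501.
Pooled p̂ = (349+374)/(680+651) = 723/1331 = 0.543201.
SE = √(p̂(1−p̂)(1/n₁+1/n₂)) = √(0.543201·0.456799·0.00300669) = √(0.00074606) = 0.027314.
z = (0.513235 − 0.574501)/0.027314 = -0.061266/0.027314 = -2.2430.
Two-sided p-value ≈ 2·Φ(−2.243) = 0.0249.

z = -2.2430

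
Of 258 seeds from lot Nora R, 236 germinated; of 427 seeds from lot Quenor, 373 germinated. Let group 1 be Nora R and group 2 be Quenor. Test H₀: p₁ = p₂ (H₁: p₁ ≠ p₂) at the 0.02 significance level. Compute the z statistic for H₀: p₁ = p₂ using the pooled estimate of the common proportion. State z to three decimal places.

p̂₁ = 236/258 = 0.91473, p̂₂ = 373/427 = 0.87354.
Pooled p̂ = (236+373)/(258+427) = 609/685 = 0.88905.
SE = √(p̂(1−p̂)(1/n₁+1/n₂)) = √(0.88905·0.11095·0.00621789) = √(0.000613328) = 0.02477.
z = (0.91473 − 0.87354)/0.02477 = 0.04119/0.02477 = 1.663.
Two-sided p-value ≈ 2·Φ(−1.663) = 0.0963, so at α = 0.02 we fail to reject H₀.

z = 1.663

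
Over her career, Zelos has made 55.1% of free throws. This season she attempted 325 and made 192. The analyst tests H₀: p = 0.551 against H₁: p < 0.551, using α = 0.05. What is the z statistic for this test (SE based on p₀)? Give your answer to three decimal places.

z = 1.441

p̂ = 192/325 ≈ 0.59077.
Standard error under H₀: √(0.551×0.449/325) = 0.02759.
z = (0.59077 − 0.551)/0.02759 = 0.03977/0.02759 = 1.441.
p-value = P(Z < 1.441) ≈ 0.9253; since p > α = 0.05, fail to reject H₀.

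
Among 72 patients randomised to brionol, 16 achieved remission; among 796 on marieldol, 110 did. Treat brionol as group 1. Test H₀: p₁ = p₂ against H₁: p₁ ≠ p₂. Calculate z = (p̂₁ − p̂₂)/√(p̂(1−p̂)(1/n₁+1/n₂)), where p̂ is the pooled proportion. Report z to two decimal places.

p̂₁ = 16/72 = 0.2222, p̂₂ = 110/796 = 0.1382.
Pooled p̂ = (16+110)/(72+796) = 126/868 = 0.1452.
SE = √(0.124089 × 0.0151452) = 0.0434.
z = (0.2222 − 0.1382)/0.0434 = 0.0840/0.0434 = 1.94.
Two-sided p-value ≈ 2·Φ(−1.938) = 0.0526.

z = 1.94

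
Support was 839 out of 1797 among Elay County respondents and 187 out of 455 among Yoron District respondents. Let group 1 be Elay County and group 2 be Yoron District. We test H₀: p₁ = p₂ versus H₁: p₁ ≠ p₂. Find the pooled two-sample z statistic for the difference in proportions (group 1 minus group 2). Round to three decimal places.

p̂₁ = 839/1797 = 0.466889, p̂₂ = 187/455 = 0.410989.
Pooled p̂ = (839+187)/(1797+455) = 1026/2252 = 0.455595.
SE = √(0.248028 × 0.00275429) = 0.026137.
z = (0.466889 − 0.410989)/0.026137 = 0.055900/0.026137 = 2.139.
Two-sided p-value ≈ 2·Φ(−2.139) = 0.0325.

z = 2.139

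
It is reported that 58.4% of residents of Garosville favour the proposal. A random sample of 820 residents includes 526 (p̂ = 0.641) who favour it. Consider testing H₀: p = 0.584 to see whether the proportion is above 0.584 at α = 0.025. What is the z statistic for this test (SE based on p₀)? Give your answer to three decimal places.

p̂ = 526/820 = 0.641463.
SE = √(p₀(1−p₀)/n) = √(0.24294/820) = 0.017213.
z = (0.641463 − 0.584)/0.017213 = 0.057463/0.017213 = 3.338.
p-value = P(Z > 3.338) ≈ 0.0004; since p < α = 0.025, reject H₀.

z = 3.338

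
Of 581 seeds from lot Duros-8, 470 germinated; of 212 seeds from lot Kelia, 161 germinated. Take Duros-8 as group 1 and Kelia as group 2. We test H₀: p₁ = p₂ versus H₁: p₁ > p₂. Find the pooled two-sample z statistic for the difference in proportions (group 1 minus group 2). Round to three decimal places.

z = 1.531

p̂₁ = 470/581 ≈ 0.80895, p̂₂ = 161/212 ≈ 0.75943.
Pooled p̂ = (470+161)/(581+212) = 631/793 = 0.79571.
SE = √(0.162554 × 0.00643815) = 0.03235.
z = (0.80895 − 0.75943)/0.03235 = 0.04952/0.03235 = 1.531.
p-value = P(Z > 1.531) ≈ 0.0629.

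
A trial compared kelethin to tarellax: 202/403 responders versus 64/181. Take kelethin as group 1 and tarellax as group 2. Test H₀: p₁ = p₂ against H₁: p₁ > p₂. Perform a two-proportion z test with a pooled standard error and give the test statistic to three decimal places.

z = 3.313

p̂₁ = 202/403 ≈ 0.501241, p̂₂ = 64/181 ≈ 0.353591.
Pooled p̂ = (202+64)/(403+181) = 266/584 = 0.455479.
SE = √(p̂(1−p̂)(1/n₁+1/n₂)) = √(0.455479·0.544521·0.00800625) = √(0.00198569) = 0.044561.
z = (0.501241 − 0.353591)/0.044561 = 0.147650/0.044561 = 3.313.
p-value = P(Z > 3.313) ≈ 0.0005.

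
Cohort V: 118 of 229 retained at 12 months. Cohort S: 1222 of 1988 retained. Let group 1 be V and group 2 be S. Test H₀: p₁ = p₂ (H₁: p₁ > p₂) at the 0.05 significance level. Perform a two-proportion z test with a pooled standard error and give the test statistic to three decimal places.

z = -2.913

p̂₁ = 118/229 = 0.515284, p̂₂ = 1222/1988 = 0.614688.
Pooled p̂ = (118+1222)/(229+1988) = 1340/2217 = 0.604420.
SE = √(p̂(1−p̂)(1/n₁+1/n₂)) = √(0.604420·0.395580·0.00486983) = √(0.00116436) = 0.034123.
z = (0.515284 − 0.614688)/0.034123 = -0.099404/0.034123 = -2.913.
p-value = P(Z > -2.913) ≈ 0.9982; since p > α = 0.05, fail to reject H₀.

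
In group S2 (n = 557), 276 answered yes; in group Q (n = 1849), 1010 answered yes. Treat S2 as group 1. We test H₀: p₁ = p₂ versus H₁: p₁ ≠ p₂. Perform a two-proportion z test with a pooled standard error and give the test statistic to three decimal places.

z = -2.104

p̂₁ = 276/557 ≈ 0.49551, p̂₂ = 1010/1849 ≈ 0.54624.
Pooled p̂ = (276+1010)/(557+1849) = 1286/2406 = 0.53450.
SE = √(p̂(1−p̂)(1/n₁+1/n₂)) = √(0.53450·0.46550·0.00233617) = √(0.000581261) = 0.02411.
z = (0.49551 − 0.54624)/0.02411 = -0.05073/0.02411 = -2.104.
Two-sided p-value ≈ 2·Φ(−2.104) = 0.0354.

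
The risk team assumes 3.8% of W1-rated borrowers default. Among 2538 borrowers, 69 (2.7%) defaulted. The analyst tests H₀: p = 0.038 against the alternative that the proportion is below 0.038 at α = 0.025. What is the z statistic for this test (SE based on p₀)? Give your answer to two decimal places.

p̂ = 69/2538 ≈ 0.027187.
Standard error under H₀: √(0.038×0.962/2538) = 0.003795.
z = (0.027187 − 0.038)/0.003795 = -0.010813/0.003795 = -2.85.
p-value = P(Z < -2.849) ≈ 0.0022. With α = 0.025, reject H₀.

z = -2.85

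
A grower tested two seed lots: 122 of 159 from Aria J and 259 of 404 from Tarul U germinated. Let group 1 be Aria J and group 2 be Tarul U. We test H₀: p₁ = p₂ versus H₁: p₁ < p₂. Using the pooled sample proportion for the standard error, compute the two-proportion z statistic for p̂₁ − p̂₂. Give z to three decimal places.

z = 2.882

p̂₁ = 122/159 = 0.76730, p̂₂ = 259/404 = 0.64109.
Pooled p̂ = (122+259)/(159+404) = 381/563 = 0.67673.
SE = √(0.218766 × 0.00876456) = 0.04379.
z = (0.76730 − 0.64109)/0.04379 = 0.12621/0.04379 = 2.882.
p-value = P(Z < 2.882) ≈ 0.9980.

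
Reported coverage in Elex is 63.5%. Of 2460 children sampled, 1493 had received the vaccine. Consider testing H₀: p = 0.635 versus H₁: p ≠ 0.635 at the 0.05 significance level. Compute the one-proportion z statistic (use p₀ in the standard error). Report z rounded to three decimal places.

p̂ = 1493/2460 ≈ 0.606911.
SE = √(p₀(1−p₀)/n) = √(0.23178/2460) = 0.009707.
z = (0.606911 − 0.635)/0.009707 = -0.028089/0.009707 = -2.894.
Two-sided p-value ≈ 2·Φ(−2.894) = 0.0038; since p < α = 0.05, reject H₀.

z = -2.894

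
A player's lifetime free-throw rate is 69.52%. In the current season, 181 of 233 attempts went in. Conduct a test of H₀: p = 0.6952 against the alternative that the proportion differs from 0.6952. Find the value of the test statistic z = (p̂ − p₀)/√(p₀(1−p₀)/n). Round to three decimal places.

z = 2.707

p̂ = 181/233 = 0.776824.
SE = √(p₀(1−p₀)/n) = √(0.2119/233) = 0.030157.
z = (0.776824 − 0.6952)/0.030157 = 0.081624/0.030157 = 2.707.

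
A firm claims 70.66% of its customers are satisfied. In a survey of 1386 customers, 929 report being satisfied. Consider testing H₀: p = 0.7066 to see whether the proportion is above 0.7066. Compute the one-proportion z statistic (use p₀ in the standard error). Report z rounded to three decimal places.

z = -2.970

p̂ = 929/1386 = 0.670274.
SE = √(p₀(1−p₀)/n) = √(0.20732/1386) = 0.012230.
z = (0.670274 − 0.7066)/0.012230 = -0.036326/0.012230 = -2.970.
p-value = P(Z > -2.970) ≈ 0.9985.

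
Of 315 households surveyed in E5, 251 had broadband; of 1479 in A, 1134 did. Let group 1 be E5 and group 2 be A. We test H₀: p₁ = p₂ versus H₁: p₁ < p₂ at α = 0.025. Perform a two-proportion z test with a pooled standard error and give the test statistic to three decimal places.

p̂₁ = 251/315 = 0.79683, p̂₂ = 1134/1479 = 0.76673.
Pooled p̂ = (251+1134)/(315+1479) = 1385/1794 = 0.77202.
SE = √(0.176006 × 0.00385074) = 0.02603.
z = (0.79683 − 0.76673)/0.02603 = 0.03010/0.02603 = 1.156.
p-value = P(Z < 1.156) ≈ 0.8761, so at α = 0.025 we fail to reject H₀.

z = 1.156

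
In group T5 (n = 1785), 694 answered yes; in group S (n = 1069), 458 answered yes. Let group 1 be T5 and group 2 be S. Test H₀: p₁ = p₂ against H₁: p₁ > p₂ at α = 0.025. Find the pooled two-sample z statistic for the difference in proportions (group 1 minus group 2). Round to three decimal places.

z = -2.089

p̂₁ = 694/1785 = 0.388796, p̂₂ = 458/1069 = 0.428438.
Pooled p̂ = (694+458)/(1785+1069) = 1152/2854 = 0.403644.
SE = √(p̂(1−p̂)(1/n₁+1/n₂)) = √(0.403644·0.596356·0.00149568) = √(0.000360033) = 0.018975.
z = (0.388796 − 0.428438)/0.018975 = -0.039642/0.018975 = -2.089.
p-value = P(Z > -2.089) ≈ 0.9817, so at α = 0.025 we fail to reject H₀.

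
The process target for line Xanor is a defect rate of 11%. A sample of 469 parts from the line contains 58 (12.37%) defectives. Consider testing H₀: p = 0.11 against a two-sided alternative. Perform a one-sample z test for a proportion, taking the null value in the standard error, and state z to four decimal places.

z = 0.9460

p̂ = 58/469 = 0.1236674.
SE = √(p₀(1−p₀)/n) = √(0.0979/469) = 0.0144479.
z = (0.1236674 − 0.11)/0.0144479 = 0.0136674/0.0144479 = 0.9460.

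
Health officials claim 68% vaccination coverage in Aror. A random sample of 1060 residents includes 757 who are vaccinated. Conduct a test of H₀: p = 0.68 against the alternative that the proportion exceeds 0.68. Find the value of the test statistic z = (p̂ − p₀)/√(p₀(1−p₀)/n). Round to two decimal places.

p̂ = 757/1060 = 0.71415.
SE = √(p₀(1−p₀)/n) = √(0.2176/1060) = 0.01433.
z = (0.71415 − 0.68)/0.01433 = 0.03415/0.01433 = 2.38.
p-value = P(Z > 2.384) ≈ 0.0086.

z = 2.38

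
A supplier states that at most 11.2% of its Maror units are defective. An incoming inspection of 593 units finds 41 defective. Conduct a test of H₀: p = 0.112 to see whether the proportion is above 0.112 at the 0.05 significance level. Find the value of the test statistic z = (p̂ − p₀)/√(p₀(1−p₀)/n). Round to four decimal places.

p̂ = 41/593 ≈ 0.0691400.
Under H₀, SE = √(0.112·0.888/593) = √(0.000167717) = 0.0129505.
z = (0.0691400 − 0.112)/0.0129505 = -0.0428600/0.0129505 = -3.3095.
p-value = P(Z > -3.310) ≈ 0.9995, so at α = 0.05 we fail to reject H₀.

z = -3.3095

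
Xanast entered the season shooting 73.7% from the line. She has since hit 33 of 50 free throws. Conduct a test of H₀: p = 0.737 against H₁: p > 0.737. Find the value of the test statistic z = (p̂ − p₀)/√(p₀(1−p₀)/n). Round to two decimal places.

p̂ = 33/50 ≈ 0.6600.
Under H₀, SE = √(0.737·0.263/50) = √(0.00387662) = 0.0623.
z = (0.6600 − 0.737)/0.0623 = -0.0770/0.0623 = -1.24.
p-value = P(Z > -1.237) ≈ 0.8919.

z = -1.24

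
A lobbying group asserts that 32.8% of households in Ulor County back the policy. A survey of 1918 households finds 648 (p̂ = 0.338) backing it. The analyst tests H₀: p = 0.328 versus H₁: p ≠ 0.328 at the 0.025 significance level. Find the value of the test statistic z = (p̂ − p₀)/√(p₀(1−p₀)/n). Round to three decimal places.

z = 0.919

p̂ = 648/1918 ≈ 0.33785.
Standard error under H₀: √(0.328×0.672/1918) = 0.01072.
z = (0.33785 − 0.328)/0.01072 = 0.00985/0.01072 = 0.919.
Two-sided p-value ≈ 2·Φ(−0.919) = 0.3581; since p > α = 0.025, fail to reject H₀.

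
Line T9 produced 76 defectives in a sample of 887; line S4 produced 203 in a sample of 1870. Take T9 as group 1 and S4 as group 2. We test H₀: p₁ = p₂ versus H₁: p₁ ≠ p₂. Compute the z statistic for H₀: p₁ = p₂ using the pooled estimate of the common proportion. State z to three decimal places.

p̂₁ = 76/887 = 0.08568, p̂₂ = 203/1870 = 0.10856.
Pooled p̂ = (76+203)/(887+1870) = 279/2757 = 0.10120.
SE = √(p̂(1−p̂)(1/n₁+1/n₂)) = √(0.10120·0.89880·0.00166216) = √(0.000151183) = 0.01230.
z = (0.08568 − 0.10856)/0.01230 = -0.02288/0.01230 = -1.860.
p-value = 2·P(Z > 1.860) ≈ 0.0628.

z = -1.860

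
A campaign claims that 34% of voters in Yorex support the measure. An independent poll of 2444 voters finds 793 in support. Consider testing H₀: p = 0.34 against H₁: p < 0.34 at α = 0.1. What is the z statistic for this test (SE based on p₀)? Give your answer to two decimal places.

p̂ = 793/2444 ≈ 0.32447.
Standard error under H₀: √(0.34×0.66/2444) = 0.00958.
z = (0.32447 − 0.34)/0.00958 = -0.01553/0.00958 = -1.62.
p-value = P(Z < -1.621) ≈ 0.0525. With α = 0.1, reject H₀.

z = -1.62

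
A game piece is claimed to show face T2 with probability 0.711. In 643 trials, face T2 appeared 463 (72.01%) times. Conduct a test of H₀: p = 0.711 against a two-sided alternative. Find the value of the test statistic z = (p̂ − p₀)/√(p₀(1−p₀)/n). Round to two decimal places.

z = 0.51

p̂ = 463/643 ≈ 0.7201.
Standard error under H₀: √(0.711×0.289/643) = 0.0179.
z = (0.7201 − 0.711)/0.0179 = 0.0091/0.0179 = 0.51.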